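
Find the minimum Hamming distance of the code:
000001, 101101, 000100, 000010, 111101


Comparing all pairs, minimum distance: 1
Can detect 0 errors, correct 0 errors

1


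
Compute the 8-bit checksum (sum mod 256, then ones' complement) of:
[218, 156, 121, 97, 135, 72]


Sum = 799 mod 256 = 31
Complement = 224

224


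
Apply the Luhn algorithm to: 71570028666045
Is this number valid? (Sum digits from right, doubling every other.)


Luhn sum = 51
51 mod 10 = 1

Invalid (Luhn sum mod 10 = 1)


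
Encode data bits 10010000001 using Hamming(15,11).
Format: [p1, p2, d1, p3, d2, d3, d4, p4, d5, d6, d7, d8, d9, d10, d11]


Parity bits: p1=1, p2=1, p3=0, p4=1

111000110000001


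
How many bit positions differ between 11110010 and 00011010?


XOR: 11101000
Count of 1s: 4

4


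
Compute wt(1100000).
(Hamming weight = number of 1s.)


Counting 1s in 1100000

2


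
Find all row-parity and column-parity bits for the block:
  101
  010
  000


Row parities: 010
Column parities: 111

Row P: 010, Col P: 111, Corner: 1


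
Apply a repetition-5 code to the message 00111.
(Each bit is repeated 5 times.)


Each bit -> 5 copies

0000000000111111111111111


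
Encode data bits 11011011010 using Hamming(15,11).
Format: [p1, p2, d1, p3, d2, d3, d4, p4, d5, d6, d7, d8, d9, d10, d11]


Parity bits: p1=1, p2=0, p3=0, p4=0

101010101011010


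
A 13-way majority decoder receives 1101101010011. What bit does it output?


Ones: 8 out of 13
Threshold: 7

1 (8/13 voted 1)


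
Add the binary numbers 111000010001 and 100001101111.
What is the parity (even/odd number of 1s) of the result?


111000010001 = 3601
100001101111 = 2159
Sum = 5760 = 1011010000000
1s count = 4

even parity (4 ones in 1011010000000)


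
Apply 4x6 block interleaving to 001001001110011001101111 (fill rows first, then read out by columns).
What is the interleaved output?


Matrix:
  001001
  001110
  011001
  101111
Read columns: 000100101111010101011011

000100101111010101011011


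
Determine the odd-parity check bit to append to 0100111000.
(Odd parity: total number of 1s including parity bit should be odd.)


Number of 1s in data: 4
Parity bit: 1

1


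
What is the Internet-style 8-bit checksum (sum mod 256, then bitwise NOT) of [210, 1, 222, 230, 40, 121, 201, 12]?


Sum = 1037 mod 256 = 13
Complement = 242

242


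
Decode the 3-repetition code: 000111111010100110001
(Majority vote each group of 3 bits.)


Groups: 000, 111, 111, 010, 100, 110, 001
Majority votes: 0110010

0110010


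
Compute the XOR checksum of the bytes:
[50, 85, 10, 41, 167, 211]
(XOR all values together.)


XOR chain: 50 ^ 85 ^ 10 ^ 41 ^ 167 ^ 211 = 48

48


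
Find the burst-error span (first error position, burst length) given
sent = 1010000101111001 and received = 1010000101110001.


XOR: 0000000000001000

Burst at position 12, length 1


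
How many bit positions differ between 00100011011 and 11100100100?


XOR: 11000111111
Count of 1s: 8

8


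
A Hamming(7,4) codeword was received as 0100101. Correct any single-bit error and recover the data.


Syndrome = 0: no error detected

Data: 0101 (no errors)


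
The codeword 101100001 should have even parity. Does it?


Number of 1s: 4

Yes, parity is correct (4 ones)


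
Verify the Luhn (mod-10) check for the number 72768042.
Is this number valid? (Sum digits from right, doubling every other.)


Luhn sum = 35
35 mod 10 = 5

Invalid (Luhn sum mod 10 = 5)


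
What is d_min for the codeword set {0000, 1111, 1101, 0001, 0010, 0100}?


Comparing all pairs, minimum distance: 1
Can detect 0 errors, correct 0 errors

1


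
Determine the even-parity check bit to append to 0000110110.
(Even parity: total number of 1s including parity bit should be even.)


Number of 1s in data: 4
Parity bit: 0

0


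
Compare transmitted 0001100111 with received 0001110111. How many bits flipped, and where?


XOR: 0000010000

1 error(s) at position(s): 5


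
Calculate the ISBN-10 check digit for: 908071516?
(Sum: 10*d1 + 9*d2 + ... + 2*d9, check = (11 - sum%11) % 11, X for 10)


Weighted sum: 236
236 mod 11 = 5

Check digit: 6


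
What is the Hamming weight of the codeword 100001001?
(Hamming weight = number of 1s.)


Counting 1s in 100001001

3


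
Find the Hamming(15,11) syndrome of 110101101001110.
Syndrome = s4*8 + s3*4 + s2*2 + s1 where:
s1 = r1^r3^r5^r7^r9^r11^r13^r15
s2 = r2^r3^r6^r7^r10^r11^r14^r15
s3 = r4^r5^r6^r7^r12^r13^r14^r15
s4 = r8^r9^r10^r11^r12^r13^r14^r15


s1=0, s2=0, s3=0, s4=0

Syndrome = 0 (no error)


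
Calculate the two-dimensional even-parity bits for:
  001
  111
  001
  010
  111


Row parities: 11111
Column parities: 010

Row P: 11111, Col P: 010, Corner: 1


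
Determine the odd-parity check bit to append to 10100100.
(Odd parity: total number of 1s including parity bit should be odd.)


Number of 1s in data: 3
Parity bit: 0

0


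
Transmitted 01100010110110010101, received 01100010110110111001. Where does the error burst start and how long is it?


XOR: 00000000000000101100

Burst at position 14, length 4


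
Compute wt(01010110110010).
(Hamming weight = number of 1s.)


Counting 1s in 01010110110010

7


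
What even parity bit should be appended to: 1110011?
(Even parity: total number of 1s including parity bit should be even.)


Number of 1s in data: 5
Parity bit: 1

1


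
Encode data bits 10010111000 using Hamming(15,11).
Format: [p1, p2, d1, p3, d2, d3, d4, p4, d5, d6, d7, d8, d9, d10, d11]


Parity bits: p1=1, p2=0, p3=0, p4=1

101000110111000


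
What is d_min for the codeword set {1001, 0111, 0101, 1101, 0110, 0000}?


Comparing all pairs, minimum distance: 1
Can detect 0 errors, correct 0 errors

1


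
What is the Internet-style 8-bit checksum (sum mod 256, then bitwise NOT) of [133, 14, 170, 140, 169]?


Sum = 626 mod 256 = 114
Complement = 141

141


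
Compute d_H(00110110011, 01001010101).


XOR: 01111100110
Count of 1s: 7

7


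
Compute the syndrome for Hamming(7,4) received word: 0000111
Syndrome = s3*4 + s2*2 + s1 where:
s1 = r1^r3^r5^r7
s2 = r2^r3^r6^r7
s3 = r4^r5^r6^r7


s1=0, s2=0, s3=1

Syndrome = 4 (error at position 4)


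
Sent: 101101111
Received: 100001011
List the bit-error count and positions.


XOR: 001100100

3 error(s) at position(s): 2, 3, 6


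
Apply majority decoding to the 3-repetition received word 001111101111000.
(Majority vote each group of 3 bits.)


Groups: 001, 111, 101, 111, 000
Majority votes: 01110

01110


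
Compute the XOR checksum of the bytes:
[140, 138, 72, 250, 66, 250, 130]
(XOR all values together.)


XOR chain: 140 ^ 138 ^ 72 ^ 250 ^ 66 ^ 250 ^ 130 = 142

142


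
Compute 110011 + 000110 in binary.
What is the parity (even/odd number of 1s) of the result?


110011 = 51
000110 = 6
Sum = 57 = 111001
1s count = 4

even parity (4 ones in 111001)


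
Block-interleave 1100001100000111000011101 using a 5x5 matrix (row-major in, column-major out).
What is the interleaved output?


Matrix:
  11000
  01100
  00011
  10000
  11101
Read columns: 1001111001010010010000101

1001111001010010010000101


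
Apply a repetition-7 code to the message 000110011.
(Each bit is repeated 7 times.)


Each bit -> 7 copies

000000000000000000000111111111111110000000000000011111111111111


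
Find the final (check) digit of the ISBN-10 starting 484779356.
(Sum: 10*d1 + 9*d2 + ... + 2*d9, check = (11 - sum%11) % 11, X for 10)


Weighted sum: 319
319 mod 11 = 0

Check digit: 0


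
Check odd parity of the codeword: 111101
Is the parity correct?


Number of 1s: 5

Yes, parity is correct (5 ones)


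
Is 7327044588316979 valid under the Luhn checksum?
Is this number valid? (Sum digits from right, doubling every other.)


Luhn sum = 84
84 mod 10 = 4

Invalid (Luhn sum mod 10 = 4)


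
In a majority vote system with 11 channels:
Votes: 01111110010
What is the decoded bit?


Ones: 7 out of 11
Threshold: 6

1 (7/11 voted 1)


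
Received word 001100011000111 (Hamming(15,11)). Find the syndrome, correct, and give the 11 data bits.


Syndrome = 10: error at position 10

Data: 10001100111 (corrected bit 10)


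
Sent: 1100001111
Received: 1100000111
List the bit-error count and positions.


XOR: 0000001000

1 error(s) at position(s): 6


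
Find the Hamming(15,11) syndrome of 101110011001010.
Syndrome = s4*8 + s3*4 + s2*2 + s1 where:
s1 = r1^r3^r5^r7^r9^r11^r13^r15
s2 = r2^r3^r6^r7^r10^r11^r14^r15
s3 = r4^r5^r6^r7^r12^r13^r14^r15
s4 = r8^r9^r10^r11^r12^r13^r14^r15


s1=0, s2=0, s3=0, s4=0

Syndrome = 0 (no error)


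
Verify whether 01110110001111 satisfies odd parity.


Number of 1s: 9

Yes, parity is correct (9 ones)


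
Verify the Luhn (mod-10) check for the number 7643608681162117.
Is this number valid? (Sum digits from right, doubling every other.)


Luhn sum = 68
68 mod 10 = 8

Invalid (Luhn sum mod 10 = 8)


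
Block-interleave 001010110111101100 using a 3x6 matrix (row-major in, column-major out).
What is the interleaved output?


Matrix:
  001010
  110111
  101100
Read columns: 011010101011110010

011010101011110010


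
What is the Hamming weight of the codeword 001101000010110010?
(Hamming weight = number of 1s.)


Counting 1s in 001101000010110010

7


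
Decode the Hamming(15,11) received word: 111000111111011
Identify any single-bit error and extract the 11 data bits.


Syndrome = 10: error at position 10

Data: 10011011011 (corrected bit 10)


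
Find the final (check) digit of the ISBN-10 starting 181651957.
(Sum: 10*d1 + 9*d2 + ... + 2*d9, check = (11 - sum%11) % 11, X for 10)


Weighted sum: 232
232 mod 11 = 1

Check digit: X


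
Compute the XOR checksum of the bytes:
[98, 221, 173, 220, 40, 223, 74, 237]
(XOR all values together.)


XOR chain: 98 ^ 221 ^ 173 ^ 220 ^ 40 ^ 223 ^ 74 ^ 237 = 158

158


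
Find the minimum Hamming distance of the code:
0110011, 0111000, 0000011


Comparing all pairs, minimum distance: 2
Can detect 1 errors, correct 0 errors

2


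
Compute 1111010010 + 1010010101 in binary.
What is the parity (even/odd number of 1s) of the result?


1111010010 = 978
1010010101 = 661
Sum = 1639 = 11001100111
1s count = 7

odd parity (7 ones in 11001100111)


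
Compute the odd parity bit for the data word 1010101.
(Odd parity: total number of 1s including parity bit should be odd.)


Number of 1s in data: 4
Parity bit: 1

1


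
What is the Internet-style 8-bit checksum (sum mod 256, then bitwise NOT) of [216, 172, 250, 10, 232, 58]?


Sum = 938 mod 256 = 170
Complement = 85

85


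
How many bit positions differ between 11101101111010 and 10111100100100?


XOR: 01010001011110
Count of 1s: 7

7


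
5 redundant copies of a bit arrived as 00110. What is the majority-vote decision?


Ones: 2 out of 5
Threshold: 3

0 (2/5 voted 1)


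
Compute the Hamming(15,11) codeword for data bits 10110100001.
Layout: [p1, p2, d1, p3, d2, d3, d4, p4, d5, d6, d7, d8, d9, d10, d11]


Parity bits: p1=1, p2=1, p3=1, p4=0

111101100100001


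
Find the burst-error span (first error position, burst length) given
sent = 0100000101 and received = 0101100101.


XOR: 0001100000

Burst at position 3, length 2


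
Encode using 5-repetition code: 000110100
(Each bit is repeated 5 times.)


Each bit -> 5 copies

000000000000000111111111100000111110000000000


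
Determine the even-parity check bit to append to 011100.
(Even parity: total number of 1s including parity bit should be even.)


Number of 1s in data: 3
Parity bit: 1

1


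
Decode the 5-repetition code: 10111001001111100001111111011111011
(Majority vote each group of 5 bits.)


Groups: 10111, 00100, 11111, 00001, 11111, 10111, 11011
Majority votes: 1010111

1010111


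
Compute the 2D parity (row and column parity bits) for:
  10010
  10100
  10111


Row parities: 000
Column parities: 10001

Row P: 000, Col P: 10001, Corner: 0


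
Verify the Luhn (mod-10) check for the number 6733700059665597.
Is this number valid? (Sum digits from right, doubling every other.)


Luhn sum = 65
65 mod 10 = 5

Invalid (Luhn sum mod 10 = 5)


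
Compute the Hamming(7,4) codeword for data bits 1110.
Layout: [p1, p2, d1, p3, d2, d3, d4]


Parity bits: p1=0, p2=0, p3=0

0010110


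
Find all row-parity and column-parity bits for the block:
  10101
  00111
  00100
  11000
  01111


Row parities: 11100
Column parities: 00001

Row P: 11100, Col P: 00001, Corner: 1


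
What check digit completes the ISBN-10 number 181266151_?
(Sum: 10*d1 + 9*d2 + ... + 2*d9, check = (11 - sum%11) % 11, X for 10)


Weighted sum: 191
191 mod 11 = 4

Check digit: 7


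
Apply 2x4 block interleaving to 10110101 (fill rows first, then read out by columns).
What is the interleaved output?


Matrix:
  1011
  0101
Read columns: 10011011

10011011


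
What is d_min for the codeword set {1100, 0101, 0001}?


Comparing all pairs, minimum distance: 1
Can detect 0 errors, correct 0 errors

1


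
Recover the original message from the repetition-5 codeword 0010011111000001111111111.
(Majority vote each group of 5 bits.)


Groups: 00100, 11111, 00000, 11111, 11111
Majority votes: 01011

01011


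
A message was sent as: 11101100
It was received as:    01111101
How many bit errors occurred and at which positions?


XOR: 10010001

3 error(s) at position(s): 0, 3, 7


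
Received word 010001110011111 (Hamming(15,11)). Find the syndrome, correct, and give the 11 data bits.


Syndrome = 0: no error detected

Data: 00110011111 (no errors)


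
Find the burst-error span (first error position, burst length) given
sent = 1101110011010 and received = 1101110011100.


XOR: 0000000000110

Burst at position 10, length 2


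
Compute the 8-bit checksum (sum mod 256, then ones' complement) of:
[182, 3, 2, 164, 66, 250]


Sum = 667 mod 256 = 155
Complement = 100

100


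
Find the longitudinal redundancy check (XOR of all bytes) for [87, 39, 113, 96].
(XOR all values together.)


XOR chain: 87 ^ 39 ^ 113 ^ 96 = 97

97


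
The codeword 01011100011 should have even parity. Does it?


Number of 1s: 6

Yes, parity is correct (6 ones)


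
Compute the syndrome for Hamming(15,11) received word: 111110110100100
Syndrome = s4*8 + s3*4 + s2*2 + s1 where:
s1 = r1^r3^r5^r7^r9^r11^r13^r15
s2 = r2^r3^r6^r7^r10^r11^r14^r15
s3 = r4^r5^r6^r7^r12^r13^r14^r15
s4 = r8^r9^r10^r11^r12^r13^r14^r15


s1=1, s2=0, s3=0, s4=1

Syndrome = 9 (error at position 9)


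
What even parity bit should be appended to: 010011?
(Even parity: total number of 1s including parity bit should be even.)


Number of 1s in data: 3
Parity bit: 1

1


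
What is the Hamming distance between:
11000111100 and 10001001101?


XOR: 01001110001
Count of 1s: 5

5


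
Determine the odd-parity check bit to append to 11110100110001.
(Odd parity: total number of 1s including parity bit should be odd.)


Number of 1s in data: 8
Parity bit: 1

1


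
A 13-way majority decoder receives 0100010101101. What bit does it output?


Ones: 6 out of 13
Threshold: 7

0 (6/13 voted 1)


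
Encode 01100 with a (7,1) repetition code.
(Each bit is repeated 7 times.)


Each bit -> 7 copies

00000001111111111111100000000000000


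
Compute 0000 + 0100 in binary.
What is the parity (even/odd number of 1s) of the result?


0000 = 0
0100 = 4
Sum = 4 = 100
1s count = 1

odd parity (1 ones in 100)


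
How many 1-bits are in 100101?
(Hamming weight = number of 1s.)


Counting 1s in 100101

3


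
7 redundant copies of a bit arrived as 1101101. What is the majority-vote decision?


Ones: 5 out of 7
Threshold: 4

1 (5/7 voted 1)


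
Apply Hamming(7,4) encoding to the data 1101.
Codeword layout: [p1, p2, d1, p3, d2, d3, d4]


Parity bits: p1=1, p2=0, p3=0

1010101


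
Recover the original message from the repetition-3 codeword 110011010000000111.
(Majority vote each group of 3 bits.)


Groups: 110, 011, 010, 000, 000, 111
Majority votes: 110001

110001


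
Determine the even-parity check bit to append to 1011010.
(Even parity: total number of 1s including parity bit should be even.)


Number of 1s in data: 4
Parity bit: 0

0


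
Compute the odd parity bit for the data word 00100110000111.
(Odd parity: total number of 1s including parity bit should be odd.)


Number of 1s in data: 6
Parity bit: 1

1


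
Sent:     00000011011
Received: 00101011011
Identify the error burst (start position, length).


XOR: 00101000000

Burst at position 2, length 3


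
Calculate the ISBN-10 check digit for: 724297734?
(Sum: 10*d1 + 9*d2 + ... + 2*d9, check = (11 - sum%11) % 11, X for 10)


Weighted sum: 268
268 mod 11 = 4

Check digit: 7


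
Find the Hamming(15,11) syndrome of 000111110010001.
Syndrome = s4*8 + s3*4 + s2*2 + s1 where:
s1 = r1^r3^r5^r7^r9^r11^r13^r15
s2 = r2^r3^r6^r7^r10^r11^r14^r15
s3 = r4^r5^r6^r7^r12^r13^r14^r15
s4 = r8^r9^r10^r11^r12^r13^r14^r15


s1=0, s2=0, s3=1, s4=1

Syndrome = 12 (error at position 12)


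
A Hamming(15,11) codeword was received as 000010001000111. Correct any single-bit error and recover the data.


Syndrome = 0: no error detected

Data: 01001000111 (no errors)


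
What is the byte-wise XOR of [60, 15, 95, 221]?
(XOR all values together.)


XOR chain: 60 ^ 15 ^ 95 ^ 221 = 177

177


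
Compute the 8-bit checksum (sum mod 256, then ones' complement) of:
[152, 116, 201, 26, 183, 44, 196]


Sum = 918 mod 256 = 150
Complement = 105

105


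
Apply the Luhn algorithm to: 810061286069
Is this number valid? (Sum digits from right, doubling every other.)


Luhn sum = 39
39 mod 10 = 9

Invalid (Luhn sum mod 10 = 9)


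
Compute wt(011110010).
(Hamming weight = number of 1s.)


Counting 1s in 011110010

5


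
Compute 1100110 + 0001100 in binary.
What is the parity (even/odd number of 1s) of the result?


1100110 = 102
0001100 = 12
Sum = 114 = 1110010
1s count = 4

even parity (4 ones in 1110010)


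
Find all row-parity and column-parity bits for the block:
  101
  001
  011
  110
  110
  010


Row parities: 010001
Column parities: 101

Row P: 010001, Col P: 101, Corner: 0


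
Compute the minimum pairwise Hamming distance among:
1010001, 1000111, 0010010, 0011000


Comparing all pairs, minimum distance: 2
Can detect 1 errors, correct 0 errors

2


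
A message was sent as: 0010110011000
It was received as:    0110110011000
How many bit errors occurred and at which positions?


XOR: 0100000000000

1 error(s) at position(s): 1


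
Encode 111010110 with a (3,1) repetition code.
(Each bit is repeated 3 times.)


Each bit -> 3 copies

111111111000111000111111000


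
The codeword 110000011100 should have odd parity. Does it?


Number of 1s: 5

Yes, parity is correct (5 ones)


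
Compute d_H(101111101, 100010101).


XOR: 001101000
Count of 1s: 3

3


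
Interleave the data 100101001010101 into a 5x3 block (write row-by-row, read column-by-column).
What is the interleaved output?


Matrix:
  100
  101
  001
  010
  101
Read columns: 110010001001101

110010001001101


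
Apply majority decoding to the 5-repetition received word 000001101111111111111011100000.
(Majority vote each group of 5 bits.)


Groups: 00000, 11011, 11111, 11111, 10111, 00000
Majority votes: 011110

011110


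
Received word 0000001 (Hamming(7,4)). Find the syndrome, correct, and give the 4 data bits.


Syndrome = 7: error at position 7

Data: 0000 (corrected bit 7)


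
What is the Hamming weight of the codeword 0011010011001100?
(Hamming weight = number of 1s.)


Counting 1s in 0011010011001100

7


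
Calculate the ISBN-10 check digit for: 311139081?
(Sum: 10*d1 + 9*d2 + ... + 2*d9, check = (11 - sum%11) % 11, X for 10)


Weighted sum: 143
143 mod 11 = 0

Check digit: 0


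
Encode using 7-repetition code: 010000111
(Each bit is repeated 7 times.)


Each bit -> 7 copies

000000011111110000000000000000000000000000111111111111111111111


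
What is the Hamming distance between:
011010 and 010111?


XOR: 001101
Count of 1s: 3

3


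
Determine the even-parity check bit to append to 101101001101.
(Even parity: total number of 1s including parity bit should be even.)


Number of 1s in data: 7
Parity bit: 1

1


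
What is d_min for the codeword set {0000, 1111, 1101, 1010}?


Comparing all pairs, minimum distance: 1
Can detect 0 errors, correct 0 errors

1


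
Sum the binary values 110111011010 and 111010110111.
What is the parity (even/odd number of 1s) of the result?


110111011010 = 3546
111010110111 = 3767
Sum = 7313 = 1110010010001
1s count = 6

even parity (6 ones in 1110010010001)


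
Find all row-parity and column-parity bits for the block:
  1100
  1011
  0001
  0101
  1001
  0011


Row parities: 011000
Column parities: 1001

Row P: 011000, Col P: 1001, Corner: 0


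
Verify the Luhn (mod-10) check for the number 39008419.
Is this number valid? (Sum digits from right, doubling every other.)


Luhn sum = 37
37 mod 10 = 7

Invalid (Luhn sum mod 10 = 7)


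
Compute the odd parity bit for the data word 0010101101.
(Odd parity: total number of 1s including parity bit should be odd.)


Number of 1s in data: 5
Parity bit: 0

0


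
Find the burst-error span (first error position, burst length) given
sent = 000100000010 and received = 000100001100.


XOR: 000000001110

Burst at position 8, length 3


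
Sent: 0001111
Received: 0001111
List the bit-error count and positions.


XOR: 0000000

0 errors (received matches sent)


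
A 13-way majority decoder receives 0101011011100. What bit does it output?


Ones: 7 out of 13
Threshold: 7

1 (7/13 voted 1)


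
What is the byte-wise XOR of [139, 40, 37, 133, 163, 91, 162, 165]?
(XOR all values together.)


XOR chain: 139 ^ 40 ^ 37 ^ 133 ^ 163 ^ 91 ^ 162 ^ 165 = 252

252


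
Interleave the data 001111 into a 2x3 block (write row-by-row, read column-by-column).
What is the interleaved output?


Matrix:
  001
  111
Read columns: 010111

010111


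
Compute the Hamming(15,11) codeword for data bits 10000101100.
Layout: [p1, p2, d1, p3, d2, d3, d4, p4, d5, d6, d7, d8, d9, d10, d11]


Parity bits: p1=0, p2=0, p3=0, p4=1

001000010101100


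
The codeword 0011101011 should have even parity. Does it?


Number of 1s: 6

Yes, parity is correct (6 ones)


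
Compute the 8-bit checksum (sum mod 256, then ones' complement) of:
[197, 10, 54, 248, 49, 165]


Sum = 723 mod 256 = 211
Complement = 44

44


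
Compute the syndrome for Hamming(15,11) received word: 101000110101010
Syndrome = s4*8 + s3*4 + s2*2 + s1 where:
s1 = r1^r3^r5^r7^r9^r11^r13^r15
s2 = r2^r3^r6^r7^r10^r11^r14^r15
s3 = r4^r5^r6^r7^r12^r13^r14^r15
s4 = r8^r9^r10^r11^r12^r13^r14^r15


s1=1, s2=0, s3=1, s4=0

Syndrome = 5 (error at position 5)


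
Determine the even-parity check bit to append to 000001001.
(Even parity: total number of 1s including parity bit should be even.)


Number of 1s in data: 2
Parity bit: 0

0


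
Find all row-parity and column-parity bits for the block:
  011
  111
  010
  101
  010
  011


Row parities: 011010
Column parities: 010

Row P: 011010, Col P: 010, Corner: 1


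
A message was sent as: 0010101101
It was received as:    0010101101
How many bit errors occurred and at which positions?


XOR: 0000000000

0 errors (received matches sent)


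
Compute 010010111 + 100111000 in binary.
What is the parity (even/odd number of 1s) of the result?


010010111 = 151
100111000 = 312
Sum = 463 = 111001111
1s count = 7

odd parity (7 ones in 111001111)


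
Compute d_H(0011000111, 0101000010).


XOR: 0110000101
Count of 1s: 4

4


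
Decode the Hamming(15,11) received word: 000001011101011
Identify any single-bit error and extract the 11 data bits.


Syndrome = 0: no error detected

Data: 00101101011 (no errors)


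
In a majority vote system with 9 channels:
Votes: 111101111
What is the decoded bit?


Ones: 8 out of 9
Threshold: 5

1 (8/9 voted 1)


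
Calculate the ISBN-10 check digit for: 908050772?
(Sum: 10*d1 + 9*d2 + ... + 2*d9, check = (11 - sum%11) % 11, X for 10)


Weighted sum: 237
237 mod 11 = 6

Check digit: 5


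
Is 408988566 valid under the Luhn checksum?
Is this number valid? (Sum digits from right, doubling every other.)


Luhn sum = 50
50 mod 10 = 0

Valid (Luhn sum mod 10 = 0)


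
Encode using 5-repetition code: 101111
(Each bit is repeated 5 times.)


Each bit -> 5 copies

111110000011111111111111111111


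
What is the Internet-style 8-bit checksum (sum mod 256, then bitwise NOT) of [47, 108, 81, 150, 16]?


Sum = 402 mod 256 = 146
Complement = 109

109


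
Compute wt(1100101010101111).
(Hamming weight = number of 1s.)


Counting 1s in 1100101010101111

10


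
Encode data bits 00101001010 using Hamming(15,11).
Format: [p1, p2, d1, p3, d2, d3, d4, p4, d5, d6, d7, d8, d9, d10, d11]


Parity bits: p1=1, p2=0, p3=1, p4=1

100101011001010


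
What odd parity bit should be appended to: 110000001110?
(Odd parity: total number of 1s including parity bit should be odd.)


Number of 1s in data: 5
Parity bit: 0

0


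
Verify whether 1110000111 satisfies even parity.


Number of 1s: 6

Yes, parity is correct (6 ones)


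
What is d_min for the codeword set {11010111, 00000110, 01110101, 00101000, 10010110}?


Comparing all pairs, minimum distance: 2
Can detect 1 errors, correct 0 errors

2


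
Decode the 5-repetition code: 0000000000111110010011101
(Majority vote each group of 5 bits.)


Groups: 00000, 00000, 11111, 00100, 11101
Majority votes: 00101

00101


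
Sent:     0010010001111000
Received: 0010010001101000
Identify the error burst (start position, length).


XOR: 0000000000010000

Burst at position 11, length 1


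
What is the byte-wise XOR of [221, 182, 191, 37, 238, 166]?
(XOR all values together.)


XOR chain: 221 ^ 182 ^ 191 ^ 37 ^ 238 ^ 166 = 185

185


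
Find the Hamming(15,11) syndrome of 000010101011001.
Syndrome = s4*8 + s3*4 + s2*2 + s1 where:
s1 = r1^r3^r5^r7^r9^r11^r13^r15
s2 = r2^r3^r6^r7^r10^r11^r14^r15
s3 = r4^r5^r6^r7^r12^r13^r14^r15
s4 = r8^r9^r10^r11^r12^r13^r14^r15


s1=1, s2=1, s3=0, s4=0

Syndrome = 3 (error at position 3)


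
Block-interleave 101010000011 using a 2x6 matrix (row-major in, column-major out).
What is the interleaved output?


Matrix:
  101010
  000011
Read columns: 100010001101

100010001101


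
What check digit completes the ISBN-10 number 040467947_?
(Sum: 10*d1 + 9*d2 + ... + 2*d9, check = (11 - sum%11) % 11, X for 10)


Weighted sum: 197
197 mod 11 = 10

Check digit: 1


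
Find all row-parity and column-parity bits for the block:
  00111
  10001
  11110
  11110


Row parities: 1000
Column parities: 10110

Row P: 1000, Col P: 10110, Corner: 1


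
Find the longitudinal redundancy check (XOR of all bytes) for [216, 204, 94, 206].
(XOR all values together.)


XOR chain: 216 ^ 204 ^ 94 ^ 206 = 132

132


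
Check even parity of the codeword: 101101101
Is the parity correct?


Number of 1s: 6

Yes, parity is correct (6 ones)


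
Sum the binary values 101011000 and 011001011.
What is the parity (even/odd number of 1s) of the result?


101011000 = 344
011001011 = 203
Sum = 547 = 1000100011
1s count = 4

even parity (4 ones in 1000100011)


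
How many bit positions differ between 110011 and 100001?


XOR: 010010
Count of 1s: 2

2


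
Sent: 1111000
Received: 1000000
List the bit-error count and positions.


XOR: 0111000

3 error(s) at position(s): 1, 2, 3


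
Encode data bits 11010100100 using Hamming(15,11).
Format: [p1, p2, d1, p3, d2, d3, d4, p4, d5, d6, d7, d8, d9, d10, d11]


Parity bits: p1=0, p2=1, p3=1, p4=0

011110100100100


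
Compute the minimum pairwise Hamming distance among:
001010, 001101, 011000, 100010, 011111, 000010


Comparing all pairs, minimum distance: 1
Can detect 0 errors, correct 0 errors

1


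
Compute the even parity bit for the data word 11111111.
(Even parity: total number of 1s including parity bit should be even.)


Number of 1s in data: 8
Parity bit: 0

0


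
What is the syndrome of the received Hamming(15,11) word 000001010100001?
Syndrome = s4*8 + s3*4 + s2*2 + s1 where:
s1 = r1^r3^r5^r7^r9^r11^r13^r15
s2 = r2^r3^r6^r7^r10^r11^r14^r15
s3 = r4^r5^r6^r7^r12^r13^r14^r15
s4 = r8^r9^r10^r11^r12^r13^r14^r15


s1=1, s2=1, s3=0, s4=1

Syndrome = 11 (error at position 11)


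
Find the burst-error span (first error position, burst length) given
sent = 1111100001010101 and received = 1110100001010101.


XOR: 0001000000000000

Burst at position 3, length 1


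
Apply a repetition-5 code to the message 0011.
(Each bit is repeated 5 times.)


Each bit -> 5 copies

00000000001111111111


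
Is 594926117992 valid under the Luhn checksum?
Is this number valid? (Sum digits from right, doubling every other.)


Luhn sum = 65
65 mod 10 = 5

Invalid (Luhn sum mod 10 = 5)


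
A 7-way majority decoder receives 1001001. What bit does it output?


Ones: 3 out of 7
Threshold: 4

0 (3/7 voted 1)


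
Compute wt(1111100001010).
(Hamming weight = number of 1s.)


Counting 1s in 1111100001010

7


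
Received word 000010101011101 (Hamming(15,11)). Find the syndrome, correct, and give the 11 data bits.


Syndrome = 14: error at position 14

Data: 01011011111 (corrected bit 14)


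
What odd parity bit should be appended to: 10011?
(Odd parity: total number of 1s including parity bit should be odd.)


Number of 1s in data: 3
Parity bit: 0

0


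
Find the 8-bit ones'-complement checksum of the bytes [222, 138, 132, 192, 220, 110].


Sum = 1014 mod 256 = 246
Complement = 9

9


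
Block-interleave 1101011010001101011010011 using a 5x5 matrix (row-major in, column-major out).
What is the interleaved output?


Matrix:
  11010
  11010
  00110
  10110
  10011
Read columns: 1101111000001101111100001

1101111000001101111100001


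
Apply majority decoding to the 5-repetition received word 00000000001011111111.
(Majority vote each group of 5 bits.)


Groups: 00000, 00000, 10111, 11111
Majority votes: 0011

0011


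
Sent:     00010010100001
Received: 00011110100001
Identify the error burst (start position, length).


XOR: 00001100000000

Burst at position 4, length 2


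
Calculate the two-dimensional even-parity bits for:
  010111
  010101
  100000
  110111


Row parities: 0111
Column parities: 010101

Row P: 0111, Col P: 010101, Corner: 1


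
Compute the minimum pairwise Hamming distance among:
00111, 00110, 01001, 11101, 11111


Comparing all pairs, minimum distance: 1
Can detect 0 errors, correct 0 errors

1


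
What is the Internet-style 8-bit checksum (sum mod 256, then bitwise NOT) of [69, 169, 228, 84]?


Sum = 550 mod 256 = 38
Complement = 217

217


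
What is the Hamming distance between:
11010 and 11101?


XOR: 00111
Count of 1s: 3

3


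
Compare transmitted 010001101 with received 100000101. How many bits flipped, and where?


XOR: 110001000

3 error(s) at position(s): 0, 1, 5


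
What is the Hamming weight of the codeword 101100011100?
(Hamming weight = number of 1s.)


Counting 1s in 101100011100

6


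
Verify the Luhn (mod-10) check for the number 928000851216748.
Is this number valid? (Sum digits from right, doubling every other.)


Luhn sum = 62
62 mod 10 = 2

Invalid (Luhn sum mod 10 = 2)


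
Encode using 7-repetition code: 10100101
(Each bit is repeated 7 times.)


Each bit -> 7 copies

11111110000000111111100000000000000111111100000001111111


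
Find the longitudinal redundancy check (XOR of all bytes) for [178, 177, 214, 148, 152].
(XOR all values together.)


XOR chain: 178 ^ 177 ^ 214 ^ 148 ^ 152 = 217

217


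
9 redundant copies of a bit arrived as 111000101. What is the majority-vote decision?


Ones: 5 out of 9
Threshold: 5

1 (5/9 voted 1)


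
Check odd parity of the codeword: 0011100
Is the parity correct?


Number of 1s: 3

Yes, parity is correct (3 ones)


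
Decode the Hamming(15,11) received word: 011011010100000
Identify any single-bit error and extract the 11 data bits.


Syndrome = 0: no error detected

Data: 11100100000 (no errors)


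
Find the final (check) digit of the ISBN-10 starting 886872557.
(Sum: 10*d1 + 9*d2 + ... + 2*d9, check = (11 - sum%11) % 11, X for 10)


Weighted sum: 357
357 mod 11 = 5

Check digit: 6


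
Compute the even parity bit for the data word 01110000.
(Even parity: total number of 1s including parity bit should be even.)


Number of 1s in data: 3
Parity bit: 1

1


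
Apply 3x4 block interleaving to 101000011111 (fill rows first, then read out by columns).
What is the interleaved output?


Matrix:
  1010
  0001
  1111
Read columns: 101001101011

101001101011


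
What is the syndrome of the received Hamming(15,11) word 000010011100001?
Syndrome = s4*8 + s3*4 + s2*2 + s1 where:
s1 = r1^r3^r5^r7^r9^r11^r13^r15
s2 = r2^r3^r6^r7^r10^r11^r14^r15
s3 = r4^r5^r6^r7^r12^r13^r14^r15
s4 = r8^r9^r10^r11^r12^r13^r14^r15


s1=1, s2=0, s3=0, s4=0

Syndrome = 1 (error at position 1)


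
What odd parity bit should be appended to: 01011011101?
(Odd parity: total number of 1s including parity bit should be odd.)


Number of 1s in data: 7
Parity bit: 0

0


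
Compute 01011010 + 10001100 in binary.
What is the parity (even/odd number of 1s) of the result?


01011010 = 90
10001100 = 140
Sum = 230 = 11100110
1s count = 5

odd parity (5 ones in 11100110)


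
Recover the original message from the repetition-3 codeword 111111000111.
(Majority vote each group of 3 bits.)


Groups: 111, 111, 000, 111
Majority votes: 1101

1101


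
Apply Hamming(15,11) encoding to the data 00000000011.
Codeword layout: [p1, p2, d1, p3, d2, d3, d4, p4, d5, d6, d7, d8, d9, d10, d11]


Parity bits: p1=1, p2=0, p3=0, p4=0

100000000000011


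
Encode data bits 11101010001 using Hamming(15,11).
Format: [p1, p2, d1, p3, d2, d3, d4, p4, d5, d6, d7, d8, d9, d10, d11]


Parity bits: p1=1, p2=0, p3=1, p4=1

101111011010001


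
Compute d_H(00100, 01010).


XOR: 01110
Count of 1s: 3

3


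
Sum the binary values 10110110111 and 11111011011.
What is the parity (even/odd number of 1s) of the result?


10110110111 = 1463
11111011011 = 2011
Sum = 3474 = 110110010010
1s count = 6

even parity (6 ones in 110110010010)


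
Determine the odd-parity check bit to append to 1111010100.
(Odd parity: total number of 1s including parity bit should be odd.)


Number of 1s in data: 6
Parity bit: 1

1


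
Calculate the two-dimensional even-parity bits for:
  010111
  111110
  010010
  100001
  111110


Row parities: 01001
Column parities: 100100

Row P: 01001, Col P: 100100, Corner: 0


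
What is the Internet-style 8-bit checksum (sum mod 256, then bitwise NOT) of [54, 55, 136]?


Sum = 245 mod 256 = 245
Complement = 10

10


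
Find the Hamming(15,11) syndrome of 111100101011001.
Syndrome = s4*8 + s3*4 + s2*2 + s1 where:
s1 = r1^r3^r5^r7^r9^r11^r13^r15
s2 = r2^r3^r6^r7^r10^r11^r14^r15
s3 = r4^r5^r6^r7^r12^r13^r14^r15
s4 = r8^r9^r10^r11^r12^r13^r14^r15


s1=0, s2=1, s3=0, s4=0

Syndrome = 2 (error at position 2)


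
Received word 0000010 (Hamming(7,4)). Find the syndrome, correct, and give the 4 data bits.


Syndrome = 6: error at position 6

Data: 0000 (corrected bit 6)


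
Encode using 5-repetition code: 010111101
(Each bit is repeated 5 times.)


Each bit -> 5 copies

000001111100000111111111111111111110000011111


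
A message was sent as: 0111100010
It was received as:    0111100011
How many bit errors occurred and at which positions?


XOR: 0000000001

1 error(s) at position(s): 9


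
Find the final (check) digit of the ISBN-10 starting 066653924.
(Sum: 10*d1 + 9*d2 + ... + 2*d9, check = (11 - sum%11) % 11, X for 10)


Weighted sum: 239
239 mod 11 = 8

Check digit: 3


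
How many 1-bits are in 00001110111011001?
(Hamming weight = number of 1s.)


Counting 1s in 00001110111011001

9


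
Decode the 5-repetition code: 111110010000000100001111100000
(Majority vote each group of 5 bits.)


Groups: 11111, 00100, 00000, 10000, 11111, 00000
Majority votes: 100010

100010


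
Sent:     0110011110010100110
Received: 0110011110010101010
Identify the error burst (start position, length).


XOR: 0000000000000001100

Burst at position 15, length 2


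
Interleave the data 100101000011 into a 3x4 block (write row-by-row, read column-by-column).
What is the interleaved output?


Matrix:
  1001
  0100
  0011
Read columns: 100010001101

100010001101


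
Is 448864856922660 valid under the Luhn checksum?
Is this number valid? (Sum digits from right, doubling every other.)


Luhn sum = 80
80 mod 10 = 0

Valid (Luhn sum mod 10 = 0)


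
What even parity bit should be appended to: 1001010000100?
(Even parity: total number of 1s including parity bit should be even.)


Number of 1s in data: 4
Parity bit: 0

0


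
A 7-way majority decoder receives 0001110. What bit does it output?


Ones: 3 out of 7
Threshold: 4

0 (3/7 voted 1)


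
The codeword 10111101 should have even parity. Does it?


Number of 1s: 6

Yes, parity is correct (6 ones)


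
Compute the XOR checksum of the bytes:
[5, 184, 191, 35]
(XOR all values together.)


XOR chain: 5 ^ 184 ^ 191 ^ 35 = 33

33


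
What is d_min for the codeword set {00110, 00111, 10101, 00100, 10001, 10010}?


Comparing all pairs, minimum distance: 1
Can detect 0 errors, correct 0 errors

1


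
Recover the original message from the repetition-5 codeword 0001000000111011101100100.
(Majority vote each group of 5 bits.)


Groups: 00010, 00000, 11101, 11011, 00100
Majority votes: 00110

00110


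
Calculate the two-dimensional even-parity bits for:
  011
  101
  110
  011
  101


Row parities: 00000
Column parities: 110

Row P: 00000, Col P: 110, Corner: 0


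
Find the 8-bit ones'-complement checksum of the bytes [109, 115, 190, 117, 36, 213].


Sum = 780 mod 256 = 12
Complement = 243

243


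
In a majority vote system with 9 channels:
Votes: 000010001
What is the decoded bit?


Ones: 2 out of 9
Threshold: 5

0 (2/9 voted 1)


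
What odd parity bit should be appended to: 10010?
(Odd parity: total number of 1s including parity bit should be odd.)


Number of 1s in data: 2
Parity bit: 1

1


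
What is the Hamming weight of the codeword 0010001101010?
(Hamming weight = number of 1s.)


Counting 1s in 0010001101010

5


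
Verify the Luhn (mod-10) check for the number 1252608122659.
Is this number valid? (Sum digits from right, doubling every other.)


Luhn sum = 52
52 mod 10 = 2

Invalid (Luhn sum mod 10 = 2)


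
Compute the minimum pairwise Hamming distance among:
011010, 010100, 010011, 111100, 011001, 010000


Comparing all pairs, minimum distance: 1
Can detect 0 errors, correct 0 errors

1


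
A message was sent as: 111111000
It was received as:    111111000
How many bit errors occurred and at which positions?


XOR: 000000000

0 errors (received matches sent)


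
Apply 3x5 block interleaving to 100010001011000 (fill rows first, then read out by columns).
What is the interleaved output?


Matrix:
  10001
  00010
  11000
Read columns: 101001000010100

101001000010100
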